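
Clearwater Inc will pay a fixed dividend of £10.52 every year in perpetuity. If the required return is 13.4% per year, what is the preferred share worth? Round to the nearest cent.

£78.51

Level perpetuity: PV = C / r = £10.52 / 0.134 = £78.51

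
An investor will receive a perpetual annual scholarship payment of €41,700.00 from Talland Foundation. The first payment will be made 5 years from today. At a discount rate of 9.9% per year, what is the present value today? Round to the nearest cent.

Value at end of year 4: C / r = €41,700.00 / 0.099 = €421,212.1212
Discount to today: PV = €421,212.1212 / (1 + 0.099)^4 = €421,212.1212 / 1.458783 = €288,742.09

€288742.09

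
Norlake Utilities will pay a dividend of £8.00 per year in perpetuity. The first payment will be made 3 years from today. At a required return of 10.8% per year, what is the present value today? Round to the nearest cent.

£60.34

Value at end of year 2: C / r = £8.00 / 0.108 = £74.0741
Discount to today: PV = £74.0741 / (1 + 0.108)^2 = £74.0741 / 1.227664 = £60.34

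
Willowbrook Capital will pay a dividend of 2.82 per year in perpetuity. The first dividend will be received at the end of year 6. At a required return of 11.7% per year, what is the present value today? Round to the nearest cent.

Value at end of year 5: C / r = 2.82 / 0.117 = 24.1026
Discount to today: PV = 24.1026 / (1 + 0.117)^5 = 24.1026 / 1.738865 = 13.86

13.86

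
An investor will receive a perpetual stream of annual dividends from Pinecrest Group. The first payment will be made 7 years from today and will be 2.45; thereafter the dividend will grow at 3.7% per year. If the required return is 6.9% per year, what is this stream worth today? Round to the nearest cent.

Value at end of year 6: C₁ / (r − g) = 2.45 / (0.069 − 0.037) = 76.5625
Discount to today: PV = 76.5625 / (1 + 0.069)^6 = 76.5625 / 1.492335 = 51.30

51.30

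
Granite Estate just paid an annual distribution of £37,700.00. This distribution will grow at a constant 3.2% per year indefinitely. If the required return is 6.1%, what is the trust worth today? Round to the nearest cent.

D₁ = D₀ × (1 + g) = £37,700.00 × 1.032 = £38,906.4000
Growing perpetuity: P = D₁ / (r − g) = £38,906.4000 / (0.061 − 0.032) = £1,341,600.00

£1341600.00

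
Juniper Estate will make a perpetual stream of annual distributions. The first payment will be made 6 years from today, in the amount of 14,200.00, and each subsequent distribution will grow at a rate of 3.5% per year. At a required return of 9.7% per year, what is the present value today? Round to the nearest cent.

Value at end of year 5: C₁ / (r − g) = 14,200.00 / (0.097 − 0.035) = 229,032.2581
Discount to today: PV = 229,032.2581 / (1 + 0.097)^5 = 229,032.2581 / 1.588668 = 144,166.22

144166.22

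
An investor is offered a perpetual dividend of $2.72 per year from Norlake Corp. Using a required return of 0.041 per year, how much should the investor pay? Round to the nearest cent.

$66.34

Level perpetuity: PV = C / r = $2.72 / 0.041 = $66.34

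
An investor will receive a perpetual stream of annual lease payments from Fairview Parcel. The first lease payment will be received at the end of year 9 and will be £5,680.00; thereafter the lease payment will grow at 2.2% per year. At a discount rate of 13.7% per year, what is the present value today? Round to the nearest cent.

Value at end of year 8: C₁ / (r − g) = £5,680.00 / (0.137 − 0.022) = £49,391.3043
Discount to today: PV = £49,391.3043 / (1 + 0.137)^8 = £49,391.3043 / 2.793082 = £17,683.44

£17683.44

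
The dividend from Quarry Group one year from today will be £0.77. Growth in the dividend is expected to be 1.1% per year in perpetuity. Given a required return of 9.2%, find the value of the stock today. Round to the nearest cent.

£9.51

Growing perpetuity: P = D₁ / (r − g) = £0.7700 / (0.092 − 0.011) = £9.51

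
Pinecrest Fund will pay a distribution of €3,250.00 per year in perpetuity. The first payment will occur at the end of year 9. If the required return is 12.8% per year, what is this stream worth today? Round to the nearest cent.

Value at end of year 8: C / r = €3,250.00 / 0.128 = €25,390.6250
Discount to today: PV = €25,390.6250 / (1 + 0.128)^8 = €25,390.6250 / 2.621035 = €9,687.25

€9687.25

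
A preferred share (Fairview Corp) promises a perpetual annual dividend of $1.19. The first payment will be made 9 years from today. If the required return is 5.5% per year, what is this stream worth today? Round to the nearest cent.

$14.10

Value at end of year 8: C / r = $1.19 / 0.055 = $21.6364
Discount to today: PV = $21.6364 / (1 + 0.055)^8 = $21.6364 / 1.534687 = $14.10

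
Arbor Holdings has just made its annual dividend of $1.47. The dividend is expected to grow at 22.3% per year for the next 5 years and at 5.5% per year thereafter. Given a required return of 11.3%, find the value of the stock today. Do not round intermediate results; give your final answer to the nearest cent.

D_1 = 1.79781
D_2 = 2.19872
D_3 = 2.68904
D_4 = 3.28869
D_5 = 4.02207
Terminal value at year 5: TV = D_5×(1+g_2)/(r−g_2) = 4.24328/0.058 = 73.16007
P_0 = D_1/(1+r)^1 + D_2/(1+r)^2 + D_3/(1+r)^3 + D_4/(1+r)^4 + D_5/(1+r)^5 + TV/(1+r)^5
    = 1.61528 + 1.77492 + 1.95034 + 2.14310 + 2.35491 + 42.83495 = 52.67351

$52.67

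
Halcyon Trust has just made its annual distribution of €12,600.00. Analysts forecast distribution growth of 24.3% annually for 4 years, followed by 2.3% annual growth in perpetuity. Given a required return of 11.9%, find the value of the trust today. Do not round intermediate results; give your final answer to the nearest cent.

€270424.72

D_1 = 15661.80000
D_2 = 19467.61740
D_3 = 24198.24843
D_4 = 30078.42280
Terminal value at year 4: TV = D_4×(1+g_2)/(r−g_2) = 30770.22652/0.096 = 320523.19292
P_0 = D_1/(1+r)^1 + D_2/(1+r)^2 + D_3/(1+r)^3 + D_4/(1+r)^4 + TV/(1+r)^4
    = 13996.24665 + 15547.21589 + 17270.05304 + 19183.80334 + 204427.40430 = 270424.72322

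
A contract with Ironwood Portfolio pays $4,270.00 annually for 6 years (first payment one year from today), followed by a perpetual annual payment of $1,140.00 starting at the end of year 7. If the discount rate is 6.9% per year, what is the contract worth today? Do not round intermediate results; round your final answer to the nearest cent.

$31487.18

PV of 6-year annuity: $4,270.00 × [1 − (1+0.069)^−6] / 0.069 = 20416.10923
Perpetuity value at year 6: $1,140.00 / 0.069 = 16521.73913
PV of perpetuity: 16521.73913 / (1+0.069)^6 = 11071.06828
Total PV = 20416.10923 + 11071.06828 = 31487.17751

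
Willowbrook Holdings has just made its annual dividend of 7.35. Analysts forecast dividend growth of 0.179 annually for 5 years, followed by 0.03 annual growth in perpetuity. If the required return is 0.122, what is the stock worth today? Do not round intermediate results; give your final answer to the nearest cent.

D_1 = 8.66565
D_2 = 10.21680
D_3 = 12.04561
D_4 = 14.20177
D_5 = 16.74389
Terminal value at year 5: TV = D_5×(1+g_2)/(r−g_2) = 17.24621/0.092 = 187.45877
P_0 = D_1/(1+r)^1 + D_2/(1+r)^2 + D_3/(1+r)^3 + D_4/(1+r)^4 + D_5/(1+r)^5 + TV/(1+r)^5
    = 7.72340 + 8.11576 + 8.52806 + 8.96130 + 9.41656 + 105.42448 = 148.16956

148.17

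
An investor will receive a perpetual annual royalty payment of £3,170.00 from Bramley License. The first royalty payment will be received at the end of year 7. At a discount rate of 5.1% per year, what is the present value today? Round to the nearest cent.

£46118.25

Value at end of year 6: C / r = £3,170.00 / 0.051 = £62,156.8627
Discount to today: PV = £62,156.8627 / (1 + 0.051)^6 = £62,156.8627 / 1.347772 = £46,118.25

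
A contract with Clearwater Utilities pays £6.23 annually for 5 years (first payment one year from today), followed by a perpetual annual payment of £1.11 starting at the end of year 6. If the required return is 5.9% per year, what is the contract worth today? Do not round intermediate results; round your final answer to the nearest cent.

PV of 5-year annuity: £6.23 × [1 − (1+0.059)^−5] / 0.059 = 26.31457
Perpetuity value at year 5: £1.11 / 0.059 = 18.81356
PV of perpetuity: 18.81356 / (1+0.059)^5 = 14.12509
Total PV = 26.31457 + 14.12509 = 40.43966

£40.44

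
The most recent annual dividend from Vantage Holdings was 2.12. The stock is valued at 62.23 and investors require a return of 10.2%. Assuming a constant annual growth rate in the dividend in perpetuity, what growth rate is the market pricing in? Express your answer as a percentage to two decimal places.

P = D₀(1+g)/(r−g) ⇒ P(r−g) = D₀(1+g) ⇒ g(P+D₀) = P·r − D₀
g = (P·r − D₀)/(P + D₀) = (62.23×0.102 − 2.12) / (62.23 + 2.12) = 0.065695

6.57%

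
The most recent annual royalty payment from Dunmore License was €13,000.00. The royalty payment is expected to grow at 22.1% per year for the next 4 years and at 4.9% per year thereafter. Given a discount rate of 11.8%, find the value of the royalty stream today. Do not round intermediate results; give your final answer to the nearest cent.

€346299.46

D_1 = 15873.00000
D_2 = 19380.93300
D_3 = 23664.11919
D_4 = 28893.88953
Terminal value at year 4: TV = D_4×(1+g_2)/(r−g_2) = 30309.69012/0.069 = 439270.87133
P_0 = D_1/(1+r)^1 + D_2/(1+r)^2 + D_3/(1+r)^3 + D_4/(1+r)^4 + TV/(1+r)^4
    = 14197.67442 + 15505.68915 + 16934.20970 + 18494.33815 + 281167.54659 = 346299.45800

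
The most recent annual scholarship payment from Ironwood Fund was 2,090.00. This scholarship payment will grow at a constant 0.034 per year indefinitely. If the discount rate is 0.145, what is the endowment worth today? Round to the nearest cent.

19469.01

D₁ = D₀ × (1 + g) = 2,090.00 × 1.034 = 2,161.0600
Growing perpetuity: P = D₁ / (r − g) = 2,161.0600 / (0.145 − 0.034) = 19,469.01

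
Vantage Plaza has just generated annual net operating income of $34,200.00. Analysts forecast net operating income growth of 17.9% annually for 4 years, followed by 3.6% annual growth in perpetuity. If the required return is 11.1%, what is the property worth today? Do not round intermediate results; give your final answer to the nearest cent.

D_1 = 40321.80000
D_2 = 47539.40220
D_3 = 56048.95519
D_4 = 66081.71817
Terminal value at year 4: TV = D_4×(1+g_2)/(r−g_2) = 68460.66003/0.075 = 912808.80037
P_0 = D_1/(1+r)^1 + D_2/(1+r)^2 + D_3/(1+r)^3 + D_4/(1+r)^4 + TV/(1+r)^4
    = 36293.24932 + 38514.61832 + 40871.94869 + 43373.56212 + 599133.47137 = 758186.84982

$758186.85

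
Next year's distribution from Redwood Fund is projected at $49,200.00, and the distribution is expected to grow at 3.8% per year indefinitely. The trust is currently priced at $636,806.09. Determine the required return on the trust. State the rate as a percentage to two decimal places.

11.53%

P = D₁/(r − g) ⇒ r = D₁/P + g = $49,200.0000/$636,806.09 + 0.038 = 0.077261 + 0.038 = 0.115261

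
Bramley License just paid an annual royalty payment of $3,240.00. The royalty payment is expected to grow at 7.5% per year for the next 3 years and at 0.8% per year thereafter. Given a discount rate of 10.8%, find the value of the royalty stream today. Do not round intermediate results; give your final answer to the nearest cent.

D_1 = 3483.00000
D_2 = 3744.22500
D_3 = 4025.04187
Terminal value at year 3: TV = D_3×(1+g_2)/(r−g_2) = 4057.24221/0.1 = 40572.42210
P_0 = D_1/(1+r)^1 + D_2/(1+r)^2 + D_3/(1+r)^3 + TV/(1+r)^3
    = 3143.50181 + 3049.87765 + 2959.04195 + 29827.14283 = 38979.56424

$38979.56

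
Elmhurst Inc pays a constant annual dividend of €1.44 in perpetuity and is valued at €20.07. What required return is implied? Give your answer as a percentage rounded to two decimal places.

7.17%

P = C/r ⇒ r = C/P = €1.44/€20.07 = 0.071749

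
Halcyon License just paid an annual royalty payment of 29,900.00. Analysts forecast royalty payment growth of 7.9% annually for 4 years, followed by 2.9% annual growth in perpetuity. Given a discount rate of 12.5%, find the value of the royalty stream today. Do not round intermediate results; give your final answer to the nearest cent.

379064.82

D_1 = 32262.10000
D_2 = 34810.80590
D_3 = 37560.85957
D_4 = 40528.16747
Terminal value at year 4: TV = D_4×(1+g_2)/(r−g_2) = 41703.48433/0.096 = 434411.29509
P_0 = D_1/(1+r)^1 + D_2/(1+r)^2 + D_3/(1+r)^3 + D_4/(1+r)^4 + TV/(1+r)^4
    = 28677.42222 + 27504.83429 + 26380.19218 + 25301.53543 + 271200.83290 = 379064.81703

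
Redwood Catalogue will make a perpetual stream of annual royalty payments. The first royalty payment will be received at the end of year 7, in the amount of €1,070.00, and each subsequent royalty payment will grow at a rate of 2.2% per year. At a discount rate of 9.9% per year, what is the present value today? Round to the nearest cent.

€7886.91

Value at end of year 6: C₁ / (r − g) = €1,070.00 / (0.099 − 0.022) = €13,896.1039
Discount to today: PV = €13,896.1039 / (1 + 0.099)^6 = €13,896.1039 / 1.761920 = €7,886.91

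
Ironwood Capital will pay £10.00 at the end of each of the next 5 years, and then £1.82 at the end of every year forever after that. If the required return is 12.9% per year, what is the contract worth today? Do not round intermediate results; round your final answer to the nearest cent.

PV of 5-year annuity: £10.00 × [1 − (1+0.129)^−5] / 0.129 = 35.25830
Perpetuity value at year 5: £1.82 / 0.129 = 14.10853
PV of perpetuity: 14.10853 / (1+0.129)^5 = 7.69152
Total PV = 35.25830 + 7.69152 = 42.94982

£42.95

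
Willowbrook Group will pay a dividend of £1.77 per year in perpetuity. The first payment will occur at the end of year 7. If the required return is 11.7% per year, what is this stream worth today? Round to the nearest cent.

£7.79

Value at end of year 6: C / r = £1.77 / 0.117 = £15.1282
Discount to today: PV = £15.1282 / (1 + 0.117)^6 = £15.1282 / 1.942312 = £7.79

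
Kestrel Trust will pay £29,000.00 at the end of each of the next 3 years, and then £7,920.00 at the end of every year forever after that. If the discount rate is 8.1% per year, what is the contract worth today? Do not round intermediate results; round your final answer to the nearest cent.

PV of 3-year annuity: £29,000.00 × [1 − (1+0.081)^−3] / 0.081 = 74601.16504
Perpetuity value at year 3: £7,920.00 / 0.081 = 97777.77778
PV of perpetuity: 97777.77778 / (1+0.081)^3 = 77403.94236
Total PV = 74601.16504 + 77403.94236 = 152005.10740

£152005.11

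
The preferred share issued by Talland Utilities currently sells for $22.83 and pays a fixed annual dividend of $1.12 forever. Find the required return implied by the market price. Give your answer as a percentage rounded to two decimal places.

4.91%

P = C/r ⇒ r = C/P = $1.12/$22.83 = 0.049058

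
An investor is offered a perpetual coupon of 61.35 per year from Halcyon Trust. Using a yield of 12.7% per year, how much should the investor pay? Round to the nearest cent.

Level perpetuity: PV = C / r = 61.35 / 0.127 = 483.07

483.07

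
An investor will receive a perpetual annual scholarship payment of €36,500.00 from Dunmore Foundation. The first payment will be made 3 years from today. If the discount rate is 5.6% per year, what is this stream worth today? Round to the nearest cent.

Value at end of year 2: C / r = €36,500.00 / 0.056 = €651,785.7143
Discount to today: PV = €651,785.7143 / (1 + 0.056)^2 = €651,785.7143 / 1.115136 = €584,489.89

€584489.89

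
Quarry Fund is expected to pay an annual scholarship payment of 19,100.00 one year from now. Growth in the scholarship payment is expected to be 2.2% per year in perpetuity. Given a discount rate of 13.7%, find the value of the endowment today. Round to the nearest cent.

Growing perpetuity: P = D₁ / (r − g) = 19,100.0000 / (0.137 − 0.022) = 166,086.96

166086.96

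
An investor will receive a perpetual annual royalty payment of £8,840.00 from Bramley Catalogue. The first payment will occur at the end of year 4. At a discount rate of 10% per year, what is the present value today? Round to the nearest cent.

£66416.23

Value at end of year 3: C / r = £8,840.00 / 0.1 = £88,400.0000
Discount to today: PV = £88,400.0000 / (1 + 0.1)^3 = £88,400.0000 / 1.331000 = £66,416.23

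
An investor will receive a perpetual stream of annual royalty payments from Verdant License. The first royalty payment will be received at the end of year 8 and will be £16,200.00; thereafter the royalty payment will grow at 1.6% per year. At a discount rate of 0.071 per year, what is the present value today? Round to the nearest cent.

Value at end of year 7: C₁ / (r − g) = £16,200.00 / (0.071 − 0.016) = £294,545.4545
Discount to today: PV = £294,545.4545 / (1 + 0.071)^7 = £294,545.4545 / 1.616316 = £182,232.58

£182232.58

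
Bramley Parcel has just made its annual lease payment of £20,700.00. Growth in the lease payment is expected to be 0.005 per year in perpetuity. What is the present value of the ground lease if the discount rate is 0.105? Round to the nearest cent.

£208035.00

D₁ = D₀ × (1 + g) = £20,700.00 × 1.005 = £20,803.5000
Growing perpetuity: P = D₁ / (r − g) = £20,803.5000 / (0.105 − 0.005) = £208,035.00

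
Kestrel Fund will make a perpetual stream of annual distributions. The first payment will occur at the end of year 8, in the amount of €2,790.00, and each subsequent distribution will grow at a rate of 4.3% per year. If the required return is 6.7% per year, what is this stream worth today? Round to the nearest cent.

€73831.56

Value at end of year 7: C₁ / (r − g) = €2,790.00 / (0.067 − 0.043) = €116,250.0000
Discount to today: PV = €116,250.0000 / (1 + 0.067)^7 = €116,250.0000 / 1.574530 = €73,831.56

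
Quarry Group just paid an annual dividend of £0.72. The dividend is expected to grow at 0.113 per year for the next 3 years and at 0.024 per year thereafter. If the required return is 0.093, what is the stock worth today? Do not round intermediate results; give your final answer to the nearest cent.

£13.52

D_1 = 0.80136
D_2 = 0.89191
D_3 = 0.99270
Terminal value at year 3: TV = D_3×(1+g_2)/(r−g_2) = 1.01652/0.069 = 14.73224
P_0 = D_1/(1+r)^1 + D_2/(1+r)^2 + D_3/(1+r)^3 + TV/(1+r)^3
    = 0.73317 + 0.74659 + 0.76025 + 11.28258 = 13.52260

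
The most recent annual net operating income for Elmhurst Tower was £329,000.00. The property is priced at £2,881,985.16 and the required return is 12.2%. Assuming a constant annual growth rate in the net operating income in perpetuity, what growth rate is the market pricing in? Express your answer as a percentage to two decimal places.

P = D₀(1+g)/(r−g) ⇒ P(r−g) = D₀(1+g) ⇒ g(P+D₀) = P·r − D₀
g = (P·r − D₀)/(P + D₀) = (£2,881,985.16×0.122 − £329,000.00) / (£2,881,985.16 + £329,000.00) = 0.007039

0.70%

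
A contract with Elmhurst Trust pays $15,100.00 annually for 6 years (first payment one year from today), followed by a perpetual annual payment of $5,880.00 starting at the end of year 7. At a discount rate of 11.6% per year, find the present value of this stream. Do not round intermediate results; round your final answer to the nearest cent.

PV of 6-year annuity: $15,100.00 × [1 − (1+0.116)^−6] / 0.116 = 62791.98189
Perpetuity value at year 6: $5,880.00 / 0.116 = 50689.65517
PV of perpetuity: 50689.65517 / (1+0.116)^6 = 26238.20792
Total PV = 62791.98189 + 26238.20792 = 89030.18981

$89030.19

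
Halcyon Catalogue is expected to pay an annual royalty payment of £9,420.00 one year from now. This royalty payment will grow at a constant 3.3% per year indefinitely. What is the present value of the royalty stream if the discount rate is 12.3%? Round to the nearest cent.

Growing perpetuity: P = D₁ / (r − g) = £9,420.0000 / (0.123 − 0.033) = £104,666.67

£104666.67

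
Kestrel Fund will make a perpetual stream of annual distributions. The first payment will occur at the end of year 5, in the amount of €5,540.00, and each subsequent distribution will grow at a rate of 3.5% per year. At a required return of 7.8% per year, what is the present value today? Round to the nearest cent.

€95403.93

Value at end of year 4: C₁ / (r − g) = €5,540.00 / (0.078 − 0.035) = €128,837.2093
Discount to today: PV = €128,837.2093 / (1 + 0.078)^4 = €128,837.2093 / 1.350439 = €95,403.93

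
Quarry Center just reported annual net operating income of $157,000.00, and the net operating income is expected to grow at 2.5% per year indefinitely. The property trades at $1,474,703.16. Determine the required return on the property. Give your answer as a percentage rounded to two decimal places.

D₁ = $157,000.00 × 1.025 = $160,925.0000
P = D₁/(r − g) ⇒ r = D₁/P + g = $160,925.0000/$1,474,703.16 + 0.025 = 0.109124 + 0.025 = 0.134124

13.41%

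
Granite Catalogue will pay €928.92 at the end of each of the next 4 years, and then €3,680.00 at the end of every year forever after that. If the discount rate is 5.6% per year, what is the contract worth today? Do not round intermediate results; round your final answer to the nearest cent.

PV of 4-year annuity: €928.92 × [1 − (1+0.056)^−4] / 0.056 = 3248.50880
Perpetuity value at year 4: €3,680.00 / 0.056 = 65714.28571
PV of perpetuity: 65714.28571 / (1+0.056)^4 = 52845.02636
Total PV = 3248.50880 + 52845.02636 = 56093.53516

€56093.54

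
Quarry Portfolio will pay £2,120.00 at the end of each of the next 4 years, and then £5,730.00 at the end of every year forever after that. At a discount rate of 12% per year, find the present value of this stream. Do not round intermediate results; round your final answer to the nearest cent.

PV of 4-year annuity: £2,120.00 × [1 − (1+0.12)^−4] / 0.12 = 6439.18061
Perpetuity value at year 4: £5,730.00 / 0.12 = 47750.00000
PV of perpetuity: 47750.00000 / (1+0.12)^4 = 30345.98824
Total PV = 6439.18061 + 30345.98824 = 36785.16886

£36785.17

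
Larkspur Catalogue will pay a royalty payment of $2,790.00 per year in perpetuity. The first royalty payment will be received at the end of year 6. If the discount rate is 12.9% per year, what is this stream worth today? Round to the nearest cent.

$11790.84

Value at end of year 5: C / r = $2,790.00 / 0.129 = $21,627.9070
Discount to today: PV = $21,627.9070 / (1 + 0.129)^5 = $21,627.9070 / 1.834297 = $11,790.84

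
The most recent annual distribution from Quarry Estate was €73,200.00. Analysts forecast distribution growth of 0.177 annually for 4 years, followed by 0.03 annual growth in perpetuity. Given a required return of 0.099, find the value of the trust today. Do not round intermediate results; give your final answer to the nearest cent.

D_1 = 86156.40000
D_2 = 101406.08280
D_3 = 119354.95946
D_4 = 140480.78728
Terminal value at year 4: TV = D_4×(1+g_2)/(r−g_2) = 144695.21090/0.069 = 2097032.04199
P_0 = D_1/(1+r)^1 + D_2/(1+r)^2 + D_3/(1+r)^3 + D_4/(1+r)^4 + TV/(1+r)^4
    = 78395.26843 + 83959.26382 + 89918.15606 + 96299.97242 + 1437521.32741 = 1786093.98814

€1786093.99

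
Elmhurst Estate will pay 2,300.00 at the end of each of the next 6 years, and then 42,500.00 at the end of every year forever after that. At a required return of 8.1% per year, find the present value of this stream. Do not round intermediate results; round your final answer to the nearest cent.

PV of 6-year annuity: 2,300.00 × [1 − (1+0.081)^−6] / 0.081 = 10600.44438
Perpetuity value at year 6: 42,500.00 / 0.081 = 524691.35802
PV of perpetuity: 524691.35802 / (1+0.081)^6 = 328813.58140
Total PV = 10600.44438 + 328813.58140 = 339414.02578

339414.03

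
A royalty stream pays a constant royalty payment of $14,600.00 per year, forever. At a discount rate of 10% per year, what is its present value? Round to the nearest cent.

$146000.00

Level perpetuity: PV = C / r = $14,600.00 / 0.1 = $146,000.00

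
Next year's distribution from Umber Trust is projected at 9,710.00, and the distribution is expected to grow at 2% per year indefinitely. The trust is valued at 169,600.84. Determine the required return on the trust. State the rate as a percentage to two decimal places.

7.73%

P = D₁/(r − g) ⇒ r = D₁/P + g = 9,710.0000/169,600.84 + 0.02 = 0.057252 + 0.02 = 0.077252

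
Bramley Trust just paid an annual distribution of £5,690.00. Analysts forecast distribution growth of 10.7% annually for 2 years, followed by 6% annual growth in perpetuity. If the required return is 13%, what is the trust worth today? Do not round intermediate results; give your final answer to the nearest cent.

£93725.95

D_1 = 6298.83000
D_2 = 6972.80481
Terminal value at year 2: TV = D_2×(1+g_2)/(r−g_2) = 7391.17310/0.07 = 105588.18712
P_0 = D_1/(1+r)^1 + D_2/(1+r)^2 + TV/(1+r)^2
    = 5574.18584 + 5460.72896 + 82691.03855 = 93725.95335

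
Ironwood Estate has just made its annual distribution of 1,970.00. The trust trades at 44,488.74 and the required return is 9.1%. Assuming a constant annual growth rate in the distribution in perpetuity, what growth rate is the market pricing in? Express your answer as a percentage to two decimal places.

P = D₀(1+g)/(r−g) ⇒ P(r−g) = D₀(1+g) ⇒ g(P+D₀) = P·r − D₀
g = (P·r − D₀)/(P + D₀) = (44,488.74×0.091 − 1,970.00) / (44,488.74 + 1,970.00) = 0.044738

4.47%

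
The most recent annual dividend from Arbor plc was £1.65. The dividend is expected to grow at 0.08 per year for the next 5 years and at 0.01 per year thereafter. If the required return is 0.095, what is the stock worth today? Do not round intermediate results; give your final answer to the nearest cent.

£26.22

D_1 = 1.78200
D_2 = 1.92456
D_3 = 2.07852
D_4 = 2.24481
D_5 = 2.42439
Terminal value at year 5: TV = D_5×(1+g_2)/(r−g_2) = 2.44864/0.085 = 28.80747
P_0 = D_1/(1+r)^1 + D_2/(1+r)^2 + D_3/(1+r)^3 + D_4/(1+r)^4 + D_5/(1+r)^5 + TV/(1+r)^5
    = 1.62740 + 1.60510 + 1.58312 + 1.56143 + 1.54004 + 18.29930 = 26.21639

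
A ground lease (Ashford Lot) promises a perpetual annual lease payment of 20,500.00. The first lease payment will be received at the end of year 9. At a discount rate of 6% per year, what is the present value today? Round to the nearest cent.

Value at end of year 8: C / r = 20,500.00 / 0.06 = 341,666.6667
Discount to today: PV = 341,666.6667 / (1 + 0.06)^8 = 341,666.6667 / 1.593848 = 214,365.89

214365.89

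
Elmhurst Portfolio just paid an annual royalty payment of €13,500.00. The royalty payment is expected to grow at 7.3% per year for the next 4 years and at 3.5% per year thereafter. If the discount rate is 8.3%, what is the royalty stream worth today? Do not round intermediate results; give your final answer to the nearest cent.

D_1 = 14485.50000
D_2 = 15542.94150
D_3 = 16677.57623
D_4 = 17895.03929
Terminal value at year 4: TV = D_4×(1+g_2)/(r−g_2) = 18521.36567/0.048 = 385861.78478
P_0 = D_1/(1+r)^1 + D_2/(1+r)^2 + D_3/(1+r)^3 + D_4/(1+r)^4 + TV/(1+r)^4
    = 13375.34626 + 13251.84352 + 13129.48117 + 13008.24865 + 280490.36157 = 333255.28117

€333255.28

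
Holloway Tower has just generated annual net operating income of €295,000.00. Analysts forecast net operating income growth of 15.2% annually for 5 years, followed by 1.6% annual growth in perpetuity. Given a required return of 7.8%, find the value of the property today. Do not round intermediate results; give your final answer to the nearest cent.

D_1 = 339840.00000
D_2 = 391495.68000
D_3 = 451003.02336
D_4 = 519555.48291
D_5 = 598527.91631
Terminal value at year 5: TV = D_5×(1+g_2)/(r−g_2) = 608104.36297/0.062 = 9808134.88668
P_0 = D_1/(1+r)^1 + D_2/(1+r)^2 + D_3/(1+r)^3 + D_4/(1+r)^4 + D_5/(1+r)^5 + TV/(1+r)^5
    = 315250.46382 + 336891.03369 + 360017.13434 + 384730.74096 + 411140.82893 + 6737404.55153 = 8545434.75328

€8545434.75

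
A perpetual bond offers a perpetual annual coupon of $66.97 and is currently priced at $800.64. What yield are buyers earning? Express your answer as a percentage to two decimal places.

P = C/r ⇒ r = C/P = $66.97/$800.64 = 0.083646

8.36%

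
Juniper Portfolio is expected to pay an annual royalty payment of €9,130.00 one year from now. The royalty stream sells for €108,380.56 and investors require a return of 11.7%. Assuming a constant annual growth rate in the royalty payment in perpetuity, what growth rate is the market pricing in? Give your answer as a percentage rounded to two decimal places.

3.28%

P = D₁/(r−g) ⇒ g = r − D₁/P = 0.117 − €9,130.00/€108,380.56 = 0.032760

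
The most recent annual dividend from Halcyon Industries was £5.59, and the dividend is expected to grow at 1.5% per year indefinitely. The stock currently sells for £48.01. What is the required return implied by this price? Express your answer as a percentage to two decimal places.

D₁ = £5.59 × 1.015 = £5.6739
P = D₁/(r − g) ⇒ r = D₁/P + g = £5.6739/£48.01 + 0.015 = 0.118181 + 0.015 = 0.133181

13.32%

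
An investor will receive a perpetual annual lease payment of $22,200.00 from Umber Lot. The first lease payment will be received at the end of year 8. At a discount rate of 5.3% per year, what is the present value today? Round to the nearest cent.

Value at end of year 7: C / r = $22,200.00 / 0.053 = $418,867.9245
Discount to today: PV = $418,867.9245 / (1 + 0.053)^7 = $418,867.9245 / 1.435485 = $291,795.44

$291795.44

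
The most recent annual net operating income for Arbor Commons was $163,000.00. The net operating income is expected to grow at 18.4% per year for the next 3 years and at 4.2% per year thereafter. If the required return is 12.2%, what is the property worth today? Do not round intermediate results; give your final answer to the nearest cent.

D_1 = 192992.00000
D_2 = 228502.52800
D_3 = 270546.99315
Terminal value at year 3: TV = D_3×(1+g_2)/(r−g_2) = 281909.96686/0.08 = 3523874.58580
P_0 = D_1/(1+r)^1 + D_2/(1+r)^2 + D_3/(1+r)^3 + TV/(1+r)^3
    = 172007.13012 + 181511.98045 + 191542.05424 + 2494835.25646 = 3039896.42127

$3039896.42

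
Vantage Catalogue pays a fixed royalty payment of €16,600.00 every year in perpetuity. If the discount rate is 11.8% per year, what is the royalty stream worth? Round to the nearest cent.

Level perpetuity: PV = C / r = €16,600.00 / 0.118 = €140,677.97

€140677.97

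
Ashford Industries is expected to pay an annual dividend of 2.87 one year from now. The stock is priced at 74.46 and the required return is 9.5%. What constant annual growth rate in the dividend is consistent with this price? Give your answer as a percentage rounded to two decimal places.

5.65%

P = D₁/(r−g) ⇒ g = r − D₁/P = 0.095 − 2.87/74.46 = 0.056456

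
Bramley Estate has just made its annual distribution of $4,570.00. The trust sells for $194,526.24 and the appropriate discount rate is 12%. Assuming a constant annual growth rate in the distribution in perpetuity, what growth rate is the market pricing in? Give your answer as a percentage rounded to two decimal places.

P = D₀(1+g)/(r−g) ⇒ P(r−g) = D₀(1+g) ⇒ g(P+D₀) = P·r − D₀
g = (P·r − D₀)/(P + D₀) = ($194,526.24×0.12 − $4,570.00) / ($194,526.24 + $4,570.00) = 0.094292

9.43%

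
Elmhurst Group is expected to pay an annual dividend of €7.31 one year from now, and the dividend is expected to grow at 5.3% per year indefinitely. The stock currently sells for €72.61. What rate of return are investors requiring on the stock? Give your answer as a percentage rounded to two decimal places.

15.37%

P = D₁/(r − g) ⇒ r = D₁/P + g = €7.3100/€72.61 + 0.053 = 0.100675 + 0.053 = 0.153675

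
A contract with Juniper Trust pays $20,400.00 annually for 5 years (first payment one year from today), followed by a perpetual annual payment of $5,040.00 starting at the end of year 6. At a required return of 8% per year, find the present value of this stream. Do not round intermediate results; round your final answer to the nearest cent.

$124328.03

PV of 5-year annuity: $20,400.00 × [1 − (1+0.08)^−5] / 0.08 = 81451.28476
Perpetuity value at year 5: $5,040.00 / 0.08 = 63000.00000
PV of perpetuity: 63000.00000 / (1+0.08)^5 = 42876.74141
Total PV = 81451.28476 + 42876.74141 = 124328.02617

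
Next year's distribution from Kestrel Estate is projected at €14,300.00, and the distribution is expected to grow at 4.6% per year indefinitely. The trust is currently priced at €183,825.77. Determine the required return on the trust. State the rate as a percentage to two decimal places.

P = D₁/(r − g) ⇒ r = D₁/P + g = €14,300.0000/€183,825.77 + 0.046 = 0.077791 + 0.046 = 0.123791

12.38%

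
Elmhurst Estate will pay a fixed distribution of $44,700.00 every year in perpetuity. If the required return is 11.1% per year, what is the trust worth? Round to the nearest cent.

$402702.70

Level perpetuity: PV = C / r = $44,700.00 / 0.111 = $402,702.70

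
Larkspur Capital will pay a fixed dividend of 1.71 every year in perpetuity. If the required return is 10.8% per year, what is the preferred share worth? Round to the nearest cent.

15.83

Level perpetuity: PV = C / r = 1.71 / 0.108 = 15.83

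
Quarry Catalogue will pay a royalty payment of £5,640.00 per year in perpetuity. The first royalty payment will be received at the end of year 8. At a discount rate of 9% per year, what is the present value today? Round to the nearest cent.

£34280.81

Value at end of year 7: C / r = £5,640.00 / 0.09 = £62,666.6667
Discount to today: PV = £62,666.6667 / (1 + 0.09)^7 = £62,666.6667 / 1.828039 = £34,280.81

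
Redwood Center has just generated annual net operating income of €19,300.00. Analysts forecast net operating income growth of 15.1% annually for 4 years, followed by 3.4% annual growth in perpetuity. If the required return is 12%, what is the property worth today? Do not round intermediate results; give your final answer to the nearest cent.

€341518.30

D_1 = 22214.30000
D_2 = 25568.65930
D_3 = 29429.52685
D_4 = 33873.38541
Terminal value at year 4: TV = D_4×(1+g_2)/(r−g_2) = 35025.08051/0.086 = 407268.37806
P_0 = D_1/(1+r)^1 + D_2/(1+r)^2 + D_3/(1+r)^3 + D_4/(1+r)^4 + TV/(1+r)^4
    = 19834.19643 + 20383.17865 + 20947.35592 + 21527.14880 + 258826.41702 = 341518.29682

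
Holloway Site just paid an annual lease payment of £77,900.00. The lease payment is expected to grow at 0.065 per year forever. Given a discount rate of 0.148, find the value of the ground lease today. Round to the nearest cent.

£999560.24

D₁ = D₀ × (1 + g) = £77,900.00 × 1.065 = £82,963.5000
Growing perpetuity: P = D₁ / (r − g) = £82,963.5000 / (0.148 − 0.065) = £999,560.24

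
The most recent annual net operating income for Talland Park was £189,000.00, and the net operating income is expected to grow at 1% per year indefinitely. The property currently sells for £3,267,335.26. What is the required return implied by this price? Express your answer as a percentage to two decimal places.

6.84%

D₁ = £189,000.00 × 1.01 = £190,890.0000
P = D₁/(r − g) ⇒ r = D₁/P + g = £190,890.0000/£3,267,335.26 + 0.01 = 0.058424 + 0.01 = 0.068424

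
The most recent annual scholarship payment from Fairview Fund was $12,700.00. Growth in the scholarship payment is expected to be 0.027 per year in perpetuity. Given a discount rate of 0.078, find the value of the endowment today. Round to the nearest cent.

D₁ = D₀ × (1 + g) = $12,700.00 × 1.027 = $13,042.9000
Growing perpetuity: P = D₁ / (r − g) = $13,042.9000 / (0.078 − 0.027) = $255,743.14

$255743.14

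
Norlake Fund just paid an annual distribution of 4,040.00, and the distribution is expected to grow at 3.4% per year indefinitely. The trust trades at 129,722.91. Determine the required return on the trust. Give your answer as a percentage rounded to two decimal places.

D₁ = 4,040.00 × 1.034 = 4,177.3600
P = D₁/(r − g) ⇒ r = D₁/P + g = 4,177.3600/129,722.91 + 0.034 = 0.032202 + 0.034 = 0.066202

6.62%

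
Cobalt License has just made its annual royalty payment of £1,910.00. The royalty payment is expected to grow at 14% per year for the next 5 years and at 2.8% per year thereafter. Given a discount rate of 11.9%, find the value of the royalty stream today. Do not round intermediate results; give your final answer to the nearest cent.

£33780.07

D_1 = 2177.40000
D_2 = 2482.23600
D_3 = 2829.74904
D_4 = 3225.91391
D_5 = 3677.54185
Terminal value at year 5: TV = D_5×(1+g_2)/(r−g_2) = 3780.51302/0.091 = 41544.09917
P_0 = D_1/(1+r)^1 + D_2/(1+r)^2 + D_3/(1+r)^3 + D_4/(1+r)^4 + D_5/(1+r)^5 + TV/(1+r)^5
    = 1945.84450 + 1982.36169 + 2019.56419 + 2057.46486 + 2096.07680 + 23678.75771 = 33780.06976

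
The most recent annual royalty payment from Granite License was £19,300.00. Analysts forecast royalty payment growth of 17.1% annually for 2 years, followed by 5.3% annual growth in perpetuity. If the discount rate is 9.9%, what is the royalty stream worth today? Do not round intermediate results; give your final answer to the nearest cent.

£544063.08

D_1 = 22600.30000
D_2 = 26464.95130
Terminal value at year 2: TV = D_2×(1+g_2)/(r−g_2) = 27867.59372/0.046 = 605817.25476
P_0 = D_1/(1+r)^1 + D_2/(1+r)^2 + TV/(1+r)^2
    = 20564.42220 + 21911.68189 + 501586.97895 = 544063.08304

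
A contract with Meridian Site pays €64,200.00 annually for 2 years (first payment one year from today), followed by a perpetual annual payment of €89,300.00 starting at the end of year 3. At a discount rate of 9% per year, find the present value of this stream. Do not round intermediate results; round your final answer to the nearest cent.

€948068.53

PV of 2-year annuity: €64,200.00 × [1 − (1+0.09)^−2] / 0.09 = 112934.93814
Perpetuity value at year 2: €89,300.00 / 0.09 = 992222.22222
PV of perpetuity: 992222.22222 / (1+0.09)^2 = 835133.59332
Total PV = 112934.93814 + 835133.59332 = 948068.53146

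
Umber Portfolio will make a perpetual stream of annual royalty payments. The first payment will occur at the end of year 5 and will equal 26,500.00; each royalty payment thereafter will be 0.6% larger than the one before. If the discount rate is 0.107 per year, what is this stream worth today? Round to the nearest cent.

Value at end of year 4: C₁ / (r − g) = 26,500.00 / (0.107 − 0.006) = 262,376.2376
Discount to today: PV = 262,376.2376 / (1 + 0.107)^4 = 262,376.2376 / 1.501725 = 174,716.54

174716.54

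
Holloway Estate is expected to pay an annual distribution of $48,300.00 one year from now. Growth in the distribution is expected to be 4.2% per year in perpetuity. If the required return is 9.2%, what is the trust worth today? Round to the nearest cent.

$966000.00

Growing perpetuity: P = D₁ / (r − g) = $48,300.0000 / (0.092 − 0.042) = $966,000.00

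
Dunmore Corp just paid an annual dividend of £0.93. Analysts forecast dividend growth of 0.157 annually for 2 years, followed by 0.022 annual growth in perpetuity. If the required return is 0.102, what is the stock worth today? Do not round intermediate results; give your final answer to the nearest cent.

D_1 = 1.07601
D_2 = 1.24494
Terminal value at year 2: TV = D_2×(1+g_2)/(r−g_2) = 1.27233/0.08 = 15.90415
P_0 = D_1/(1+r)^1 + D_2/(1+r)^2 + TV/(1+r)^2
    = 0.97642 + 1.02515 + 13.09626 = 15.09783

£15.10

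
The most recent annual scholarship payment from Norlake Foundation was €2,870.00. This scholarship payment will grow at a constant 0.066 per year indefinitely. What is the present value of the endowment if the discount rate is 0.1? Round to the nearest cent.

D₁ = D₀ × (1 + g) = €2,870.00 × 1.066 = €3,059.4200
Growing perpetuity: P = D₁ / (r − g) = €3,059.4200 / (0.1 − 0.066) = €89,982.94

€89982.94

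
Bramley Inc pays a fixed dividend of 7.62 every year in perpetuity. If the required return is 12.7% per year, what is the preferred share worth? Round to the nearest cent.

Level perpetuity: PV = C / r = 7.62 / 0.127 = 60.00

60.00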